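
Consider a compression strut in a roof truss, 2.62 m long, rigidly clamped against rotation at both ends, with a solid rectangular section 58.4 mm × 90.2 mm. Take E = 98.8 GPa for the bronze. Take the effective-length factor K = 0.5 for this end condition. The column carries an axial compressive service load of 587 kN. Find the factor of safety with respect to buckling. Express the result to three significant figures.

n ≈ 1.45

Buckling occurs about the weak axis: I_min = h·b³/12 with b = 58.4 mm (the shorter side).
I_min = 90.2×58.4³/12 = 1.497×10^6 mm⁴
I = 1.497×10^6 mm⁴ = 1.497×10^-6 m⁴
Effective length L_e = K·L = 0.5 × 2.62 = 1.310 m
P_cr = π²EI / L_e² = π² × 98.8×10⁹ × 1.497×10^-6 / 1.310² = 8.507×10^5 N
Factor of safety n = P_cr / P = 850.70 / 587 = 1.45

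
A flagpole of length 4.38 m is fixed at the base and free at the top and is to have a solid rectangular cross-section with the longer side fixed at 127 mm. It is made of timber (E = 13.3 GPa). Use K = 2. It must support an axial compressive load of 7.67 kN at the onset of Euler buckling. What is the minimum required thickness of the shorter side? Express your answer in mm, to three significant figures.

b ≈ 75.1 mm

L_e = K·L = 2 × 4.38 = 8.760 m
Required I = P_cr·L_e²/(π²E) = 7.670×10^3 × 8.760² / (π² × 1.33×10^10) = 4.484×10^-6 m⁴
I_req = 4.484×10^6 mm⁴
Rectangle, weak axis: I_min = h·b³/12 with h = 127 mm fixed  ⇒  b = (12I/h)^(1/3) = 75.1 mm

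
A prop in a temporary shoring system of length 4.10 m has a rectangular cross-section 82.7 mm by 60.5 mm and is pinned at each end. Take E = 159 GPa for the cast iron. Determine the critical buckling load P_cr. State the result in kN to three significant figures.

Buckling occurs about the weak axis: I_min = h·b³/12 with b = 60.5 mm (the shorter side).
I_min = 82.7×60.5³/12 = 1.526×10^6 mm⁴
I = 1.526×10^6 mm⁴ = 1.526×10^-6 m⁴
Effective length L_e = K·L = 1 × 4.10 = 4.100 m
P_cr = π²EI / L_e² = π² × 159×10⁹ × 1.526×10^-6 / 4.100² = 1.425×10^5 N

P_cr ≈ 142 kN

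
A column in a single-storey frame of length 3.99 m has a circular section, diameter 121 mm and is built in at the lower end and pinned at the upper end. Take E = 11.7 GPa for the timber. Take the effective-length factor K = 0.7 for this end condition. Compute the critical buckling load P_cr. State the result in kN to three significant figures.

P_cr ≈ 156 kN

I = πd⁴/64 = π×121⁴/64 = 1.052×10^7 mm⁴
I = 1.052×10^7 mm⁴ = 1.052×10^-5 m⁴
Effective length L_e = K·L = 0.7 × 3.99 = 2.793 m
P_cr = π²EI / L_e² = π² × 11.7×10⁹ × 1.052×10^-5 / 2.793² = 1.558×10^5 N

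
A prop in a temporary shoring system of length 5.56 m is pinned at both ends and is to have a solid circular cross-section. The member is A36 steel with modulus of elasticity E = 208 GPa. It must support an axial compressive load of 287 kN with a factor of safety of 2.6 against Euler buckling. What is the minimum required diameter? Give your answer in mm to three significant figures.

Required P_cr = n·P = 2.6 × 287 = 746.2 kN
L_e = K·L = 1 × 5.56 = 5.560 m
Required I = P_cr·L_e²/(π²E) = 7.462×10^5 × 5.560² / (π² × 2.08×10^11) = 1.124×10^-5 m⁴
I_req = 1.124×10^7 mm⁴
Solid circle: I = πd⁴/64  ⇒  d = (64I/π)^(1/4) = (64×1.124×10^7/π)^(1/4) = 123 mm

d ≈ 123 mm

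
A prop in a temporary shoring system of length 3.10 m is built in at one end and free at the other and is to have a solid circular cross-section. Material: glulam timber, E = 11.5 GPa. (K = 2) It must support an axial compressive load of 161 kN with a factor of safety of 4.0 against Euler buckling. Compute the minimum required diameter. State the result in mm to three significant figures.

Required P_cr = n·P = 4.0 × 161 = 644.0 kN
L_e = K·L = 2 × 3.10 = 6.200 m
Required I = P_cr·L_e²/(π²E) = 6.440×10^5 × 6.200² / (π² × 1.15×10^10) = 2.181×10^-4 m⁴
I_req = 2.181×10^8 mm⁴
Solid circle: I = πd⁴/64  ⇒  d = (64I/π)^(1/4) = (64×2.181×10^8/π)^(1/4) = 258 mm

d ≈ 258 mm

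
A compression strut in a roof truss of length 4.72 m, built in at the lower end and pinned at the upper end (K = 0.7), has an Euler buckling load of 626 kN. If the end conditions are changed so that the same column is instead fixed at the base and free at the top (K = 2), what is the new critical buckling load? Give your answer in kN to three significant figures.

P_cr ∝ 1/K², so P_cr,new = P_cr,old × (K_old/K_new)² = 626 × (0.7/2)²
= 626 × 0.1225 = 76.7 kN

P_cr ≈ 76.7 kN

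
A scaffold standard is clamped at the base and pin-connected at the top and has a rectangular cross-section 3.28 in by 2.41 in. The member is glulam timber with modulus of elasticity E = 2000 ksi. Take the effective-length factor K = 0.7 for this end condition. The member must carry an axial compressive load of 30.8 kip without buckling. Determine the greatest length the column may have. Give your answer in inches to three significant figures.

L_max ≈ 70.7 in

Buckling occurs about the weak axis: I_min = h·b³/12 with b = 2.41 in (the shorter side).
I_min = 3.28×2.41³/12 = 3.826 in⁴
At the buckling limit P_cr = P = 3.080×10^4 lb
From P_cr = π²EI/(K·L)²:  L = (1/K)·√(π²EI/P_cr) = (1/0.7)·√(π²×2.00×10^6×3.826/3.080×10^4)
L = 70.7 in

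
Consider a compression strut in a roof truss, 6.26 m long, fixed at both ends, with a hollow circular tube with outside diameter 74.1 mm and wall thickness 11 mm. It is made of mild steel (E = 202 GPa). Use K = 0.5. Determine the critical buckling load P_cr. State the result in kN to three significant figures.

P_cr ≈ 228 kN

Inner diameter d_i = 74.1 − 2×11 = 52.10 mm
I = π(d_o⁴ − d_i⁴)/64 = π(74.1⁴ − 52.10⁴)/64 = 1.118×10^6 mm⁴
I = 1.118×10^6 mm⁴ = 1.118×10^-6 m⁴
Effective length L_e = K·L = 0.5 × 6.26 = 3.130 m
P_cr = π²EI / L_e² = π² × 202×10⁹ × 1.118×10^-6 / 3.130² = 2.276×10^5 N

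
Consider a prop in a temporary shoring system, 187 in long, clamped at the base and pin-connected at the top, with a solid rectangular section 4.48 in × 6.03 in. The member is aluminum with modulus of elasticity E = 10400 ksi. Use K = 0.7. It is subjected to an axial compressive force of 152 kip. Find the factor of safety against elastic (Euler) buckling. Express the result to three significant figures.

n ≈ 1.78

Buckling occurs about the weak axis: I_min = h·b³/12 with b = 4.48 in (the shorter side).
I_min = 6.03×4.48³/12 = 45.18 in⁴
Effective length L_e = K·L = 0.7 × 187 = 130.9 in
P_cr = π²EI / L_e² = π² × 10400×10³ × 45.18 / 130.9² = 2.707×10^5 lb
Factor of safety n = P_cr / P = 270.66 / 152 = 1.78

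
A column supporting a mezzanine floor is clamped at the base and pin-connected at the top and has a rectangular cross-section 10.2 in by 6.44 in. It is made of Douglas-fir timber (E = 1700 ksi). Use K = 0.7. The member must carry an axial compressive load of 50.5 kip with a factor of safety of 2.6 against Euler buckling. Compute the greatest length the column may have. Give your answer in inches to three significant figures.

L_max ≈ 243 in

Buckling occurs about the weak axis: I_min = h·b³/12 with b = 6.44 in (the shorter side).
I_min = 10.2×6.44³/12 = 227.0 in⁴
Required critical load P_cr = n·P = 2.6 × 50.5 = 131.3 kip = 1.313×10^5 lb
From P_cr = π²EI/(K·L)²:  L = (1/K)·√(π²EI/P_cr) = (1/0.7)·√(π²×1.70×10^6×227.0/1.313×10^5)
L = 243 in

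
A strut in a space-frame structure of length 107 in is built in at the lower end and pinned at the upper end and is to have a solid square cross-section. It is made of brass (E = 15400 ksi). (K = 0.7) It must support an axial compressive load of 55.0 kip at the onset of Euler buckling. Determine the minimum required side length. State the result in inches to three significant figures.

a ≈ 2.22 in

L_e = K·L = 0.7 × 107 = 74.90 in
Required I = P_cr·L_e²/(π²E) = 5.500×10^4 × 74.90² / (π² × 1.54×10^7) = 2.030 in⁴
Solid square: I = a⁴/12  ⇒  a = (12I)^(1/4) = (12×2.030)^(1/4) = 2.22 in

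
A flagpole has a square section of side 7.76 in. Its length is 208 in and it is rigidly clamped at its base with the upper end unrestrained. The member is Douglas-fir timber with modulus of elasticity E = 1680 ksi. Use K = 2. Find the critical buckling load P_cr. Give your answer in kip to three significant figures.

I = a⁴/12 = 7.76⁴/12 = 302.2 in⁴
Effective length L_e = K·L = 2 × 208 = 416.0 in
P_cr = π²EI / L_e² = π² × 1680×10³ × 302.2 / 416.0² = 2.895×10^4 lb

P_cr ≈ 29.0 kip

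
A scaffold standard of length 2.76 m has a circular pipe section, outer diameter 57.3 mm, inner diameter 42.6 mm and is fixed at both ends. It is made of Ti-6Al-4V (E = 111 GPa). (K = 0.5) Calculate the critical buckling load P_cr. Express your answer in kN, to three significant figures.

P_cr ≈ 211 kN

d_o = 57.3 mm, d_i = 42.6 mm
I = π(d_o⁴ − d_i⁴)/64 = π(57.3⁴ − 42.60⁴)/64 = 3.675×10^5 mm⁴
I = 3.675×10^5 mm⁴ = 3.675×10^-7 m⁴
Effective length L_e = K·L = 0.5 × 2.76 = 1.380 m
P_cr = π²EI / L_e² = π² × 111×10⁹ × 3.675×10^-7 / 1.380² = 2.114×10^5 N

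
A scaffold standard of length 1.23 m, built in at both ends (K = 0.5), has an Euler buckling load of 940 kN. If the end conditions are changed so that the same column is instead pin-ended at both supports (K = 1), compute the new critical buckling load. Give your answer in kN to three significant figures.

P_cr ∝ 1/K², so P_cr,new = P_cr,old × (K_old/K_new)² = 940 × (0.5/1)²
= 940 × 0.2500 = 235 kN

P_cr ≈ 235 kN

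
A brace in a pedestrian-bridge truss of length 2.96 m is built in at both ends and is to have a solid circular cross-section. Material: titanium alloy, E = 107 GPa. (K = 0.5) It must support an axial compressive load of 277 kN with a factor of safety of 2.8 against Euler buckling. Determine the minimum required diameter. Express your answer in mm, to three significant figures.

Required P_cr = n·P = 2.8 × 277 = 775.6 kN
L_e = K·L = 0.5 × 2.96 = 1.480 m
Required I = P_cr·L_e²/(π²E) = 7.756×10^5 × 1.480² / (π² × 1.07×10^11) = 1.609×10^-6 m⁴
I_req = 1.609×10^6 mm⁴
Solid circle: I = πd⁴/64  ⇒  d = (64I/π)^(1/4) = (64×1.609×10^6/π)^(1/4) = 75.7 mm

d ≈ 75.7 mm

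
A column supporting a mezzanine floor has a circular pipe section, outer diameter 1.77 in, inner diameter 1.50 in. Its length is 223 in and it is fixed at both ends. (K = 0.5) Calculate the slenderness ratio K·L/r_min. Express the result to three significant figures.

λ ≈ 192

d_o = 1.77 in, d_i = 1.50 in
I = π(d_o⁴ − d_i⁴)/64 = π(1.77⁴ − 1.500⁴)/64 = 0.2333 in⁴
A = 0.6934 in²;  r_min = √(I/A) = √(0.2333/0.6934) = 0.5800 in
L_e = K·L = 0.5 × 223 = 111.5 in
λ = L_e / r_min = 111.50 / 0.5800 = 192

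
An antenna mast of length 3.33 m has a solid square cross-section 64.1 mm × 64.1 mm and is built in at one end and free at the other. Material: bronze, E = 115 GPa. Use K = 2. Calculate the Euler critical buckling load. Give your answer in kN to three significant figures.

P_cr ≈ 36.0 kN

I = a⁴/12 = 64.1⁴/12 = 1.407×10^6 mm⁴
I = 1.407×10^6 mm⁴ = 1.407×10^-6 m⁴
Effective length L_e = K·L = 2 × 3.33 = 6.660 m
P_cr = π²EI / L_e² = π² × 115×10⁹ × 1.407×10^-6 / 6.660² = 3.600×10^4 N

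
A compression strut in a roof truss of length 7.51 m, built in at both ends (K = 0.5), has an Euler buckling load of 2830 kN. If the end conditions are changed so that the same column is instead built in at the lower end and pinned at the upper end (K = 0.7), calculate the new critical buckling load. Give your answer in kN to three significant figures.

P_cr ≈ 1440 kN

P_cr ∝ 1/K², so P_cr,new = P_cr,old × (K_old/K_new)² = 2830 × (0.5/0.7)²
= 2830 × 0.5102 = 1440 kN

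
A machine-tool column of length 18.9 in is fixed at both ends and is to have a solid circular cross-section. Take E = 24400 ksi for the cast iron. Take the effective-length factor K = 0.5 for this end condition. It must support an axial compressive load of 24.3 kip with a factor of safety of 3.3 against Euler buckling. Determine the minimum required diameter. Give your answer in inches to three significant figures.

d ≈ 0.882 in

Required P_cr = n·P = 3.3 × 24.3 = 80.19 kip
L_e = K·L = 0.5 × 18.9 = 9.450 in
Required I = P_cr·L_e²/(π²E) = 8.019×10^4 × 9.450² / (π² × 2.44×10^7) = 2.974×10^-2 in⁴
Solid circle: I = πd⁴/64  ⇒  d = (64I/π)^(1/4) = (64×2.974×10^-2/π)^(1/4) = 0.882 in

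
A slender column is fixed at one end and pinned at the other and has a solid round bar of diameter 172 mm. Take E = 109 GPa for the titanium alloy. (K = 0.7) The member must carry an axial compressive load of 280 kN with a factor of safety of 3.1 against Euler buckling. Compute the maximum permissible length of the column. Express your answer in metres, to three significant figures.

L_max ≈ 10.4 m

I = πd⁴/64 = π×172⁴/64 = 4.296×10^7 mm⁴
I = 4.296×10^-5 m⁴
Required critical load P_cr = n·P = 3.1 × 280 = 868.0 kN = 8.680×10^5 N
From P_cr = π²EI/(K·L)²:  L = (1/K)·√(π²EI/P_cr) = (1/0.7)·√(π²×1.09×10^11×4.296×10^-5/8.680×10^5)
L = 10.4 m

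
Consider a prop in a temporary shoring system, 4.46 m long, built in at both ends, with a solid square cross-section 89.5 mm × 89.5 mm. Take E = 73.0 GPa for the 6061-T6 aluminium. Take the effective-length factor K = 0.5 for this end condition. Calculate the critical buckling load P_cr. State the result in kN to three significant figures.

P_cr ≈ 775 kN

I = a⁴/12 = 89.5⁴/12 = 5.347×10^6 mm⁴
I = 5.347×10^6 mm⁴ = 5.347×10^-6 m⁴
Effective length L_e = K·L = 0.5 × 4.46 = 2.230 m
P_cr = π²EI / L_e² = π² × 73.0×10⁹ × 5.347×10^-6 / 2.230² = 7.747×10^5 N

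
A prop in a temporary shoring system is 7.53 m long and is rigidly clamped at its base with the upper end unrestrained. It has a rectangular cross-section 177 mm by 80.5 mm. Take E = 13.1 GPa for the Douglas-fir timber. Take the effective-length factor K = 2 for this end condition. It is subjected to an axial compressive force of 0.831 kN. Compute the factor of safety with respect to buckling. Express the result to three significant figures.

Buckling occurs about the weak axis: I_min = h·b³/12 with b = 80.5 mm (the shorter side).
I_min = 177×80.5³/12 = 7.694×10^6 mm⁴
I = 7.694×10^6 mm⁴ = 7.694×10^-6 m⁴
Effective length L_e = K·L = 2 × 7.53 = 15.06 m
P_cr = π²EI / L_e² = π² × 13.1×10⁹ × 7.694×10^-6 / 15.06² = 4.386×10^3 N
Factor of safety n = P_cr / P = 4.3863 / 0.831 = 5.28

n ≈ 5.28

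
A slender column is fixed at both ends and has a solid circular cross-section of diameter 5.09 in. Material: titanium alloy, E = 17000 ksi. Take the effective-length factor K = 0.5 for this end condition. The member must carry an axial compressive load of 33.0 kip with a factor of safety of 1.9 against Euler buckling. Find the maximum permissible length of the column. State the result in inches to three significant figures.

I = πd⁴/64 = π×5.09⁴/64 = 32.95 in⁴
Required critical load P_cr = n·P = 1.9 × 33.0 = 62.70 kip = 6.270×10^4 lb
From P_cr = π²EI/(K·L)²:  L = (1/K)·√(π²EI/P_cr) = (1/0.5)·√(π²×1.70×10^7×32.95/6.270×10^4)
L = 594 in

L_max ≈ 594 in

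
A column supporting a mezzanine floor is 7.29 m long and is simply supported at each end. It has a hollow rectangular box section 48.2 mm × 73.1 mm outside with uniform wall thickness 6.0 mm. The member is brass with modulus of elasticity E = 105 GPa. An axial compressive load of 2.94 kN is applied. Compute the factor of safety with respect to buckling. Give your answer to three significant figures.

Inner dimensions: h_i = 73.1 − 2×6.0 = 61.10 mm, b_i = 48.2 − 2×6.0 = 36.20 mm
Weak-axis I_min = (h_o·b_o³ − h_i·b_i³)/12 with b_o = 48.2, b_i = 36.20 mm (shorter outer/inner sides).
I_min = (73.1×48.2³ − 61.10×36.20³)/12 = 4.406×10^5 mm⁴
I = 4.406×10^5 mm⁴ = 4.406×10^-7 m⁴
Effective length L_e = K·L = 1 × 7.29 = 7.290 m
P_cr = π²EI / L_e² = π² × 105×10⁹ × 4.406×10^-7 / 7.290² = 8.592×10^3 N
Factor of safety n = P_cr / P = 8.5918 / 2.94 = 2.92

n ≈ 2.92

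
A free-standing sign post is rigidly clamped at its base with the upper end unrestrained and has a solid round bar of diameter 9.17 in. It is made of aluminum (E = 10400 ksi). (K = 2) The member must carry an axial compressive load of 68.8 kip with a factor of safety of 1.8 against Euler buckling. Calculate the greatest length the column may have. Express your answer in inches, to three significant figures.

I = πd⁴/64 = π×9.17⁴/64 = 347.1 in⁴
Required critical load P_cr = n·P = 1.8 × 68.8 = 123.8 kip = 1.238×10^5 lb
From P_cr = π²EI/(K·L)²:  L = (1/K)·√(π²EI/P_cr) = (1/2)·√(π²×1.04×10^7×347.1/1.238×10^5)
L = 268 in

L_max ≈ 268 in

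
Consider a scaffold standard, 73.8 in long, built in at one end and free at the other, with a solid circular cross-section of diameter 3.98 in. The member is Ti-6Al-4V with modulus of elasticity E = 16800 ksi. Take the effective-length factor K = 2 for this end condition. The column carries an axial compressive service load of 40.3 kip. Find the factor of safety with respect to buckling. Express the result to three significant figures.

I = πd⁴/64 = π×3.98⁴/64 = 12.32 in⁴
Effective length L_e = K·L = 2 × 73.8 = 147.6 in
P_cr = π²EI / L_e² = π² × 16800×10³ × 12.32 / 147.6² = 9.374×10^4 lb
Factor of safety n = P_cr / P = 93.743 / 40.3 = 2.33

n ≈ 2.33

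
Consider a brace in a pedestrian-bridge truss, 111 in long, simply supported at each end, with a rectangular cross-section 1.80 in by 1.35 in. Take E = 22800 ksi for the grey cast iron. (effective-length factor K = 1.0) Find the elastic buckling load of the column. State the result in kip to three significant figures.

P_cr ≈ 6.74 kip

Buckling occurs about the weak axis: I_min = h·b³/12 with b = 1.35 in (the shorter side).
I_min = 1.80×1.35³/12 = 0.3691 in⁴
Effective length L_e = K·L = 1 × 111 = 111.0 in
P_cr = π²EI / L_e² = π² × 22800×10³ × 0.3691 / 111.0² = 6.740×10^3 lb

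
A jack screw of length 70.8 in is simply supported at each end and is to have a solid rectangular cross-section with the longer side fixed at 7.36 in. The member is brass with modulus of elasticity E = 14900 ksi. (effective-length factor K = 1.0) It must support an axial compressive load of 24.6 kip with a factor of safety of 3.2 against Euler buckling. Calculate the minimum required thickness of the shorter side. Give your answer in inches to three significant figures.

b ≈ 1.64 in

Required P_cr = n·P = 3.2 × 24.6 = 78.72 kip
L_e = K·L = 1 × 70.8 = 70.80 in
Required I = P_cr·L_e²/(π²E) = 7.872×10^4 × 70.80² / (π² × 1.49×10^7) = 2.683 in⁴
Rectangle, weak axis: I_min = h·b³/12 with h = 7.36 in fixed  ⇒  b = (12I/h)^(1/3) = 1.64 in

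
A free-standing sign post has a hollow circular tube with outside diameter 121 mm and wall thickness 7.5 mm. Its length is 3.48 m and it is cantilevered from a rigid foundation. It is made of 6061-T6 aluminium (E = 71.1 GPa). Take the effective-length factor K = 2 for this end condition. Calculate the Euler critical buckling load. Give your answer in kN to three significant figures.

P_cr ≈ 62.7 kN

Inner diameter d_i = 121 − 2×7.5 = 106.0 mm
I = π(d_o⁴ − d_i⁴)/64 = π(121⁴ − 106.0⁴)/64 = 4.325×10^6 mm⁴
I = 4.325×10^6 mm⁴ = 4.325×10^-6 m⁴
Effective length L_e = K·L = 2 × 3.48 = 6.960 m
P_cr = π²EI / L_e² = π² × 71.1×10⁹ × 4.325×10^-6 / 6.960² = 6.265×10^4 N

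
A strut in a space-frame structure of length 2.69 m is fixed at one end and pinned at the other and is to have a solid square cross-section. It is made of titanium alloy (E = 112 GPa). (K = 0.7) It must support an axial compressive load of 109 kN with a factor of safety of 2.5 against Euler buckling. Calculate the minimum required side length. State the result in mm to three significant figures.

a ≈ 56.9 mm

Required P_cr = n·P = 2.5 × 109 = 272.5 kN
L_e = K·L = 0.7 × 2.69 = 1.883 m
Required I = P_cr·L_e²/(π²E) = 2.725×10^5 × 1.883² / (π² × 1.12×10^11) = 8.741×10^-7 m⁴
I_req = 8.741×10^5 mm⁴
Solid square: I = a⁴/12  ⇒  a = (12I)^(1/4) = (12×8.741×10^5)^(1/4) = 56.9 mm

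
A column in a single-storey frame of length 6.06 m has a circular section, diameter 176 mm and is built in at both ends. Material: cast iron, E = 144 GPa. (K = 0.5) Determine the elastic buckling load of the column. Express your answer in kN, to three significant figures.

I = πd⁴/64 = π×176⁴/64 = 4.710×10^7 mm⁴
I = 4.710×10^7 mm⁴ = 4.710×10^-5 m⁴
Effective length L_e = K·L = 0.5 × 6.06 = 3.030 m
P_cr = π²EI / L_e² = π² × 144×10⁹ × 4.710×10^-5 / 3.030² = 7.291×10^6 N

P_cr ≈ 7290 kN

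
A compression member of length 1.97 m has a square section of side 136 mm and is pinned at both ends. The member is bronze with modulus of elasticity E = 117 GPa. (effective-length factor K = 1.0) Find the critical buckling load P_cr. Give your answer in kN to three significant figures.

I = a⁴/12 = 136⁴/12 = 2.851×10^7 mm⁴
I = 2.851×10^7 mm⁴ = 2.851×10^-5 m⁴
Effective length L_e = K·L = 1 × 1.97 = 1.970 m
P_cr = π²EI / L_e² = π² × 117×10⁹ × 2.851×10^-5 / 1.970² = 8.483×10^6 N

P_cr ≈ 8480 kN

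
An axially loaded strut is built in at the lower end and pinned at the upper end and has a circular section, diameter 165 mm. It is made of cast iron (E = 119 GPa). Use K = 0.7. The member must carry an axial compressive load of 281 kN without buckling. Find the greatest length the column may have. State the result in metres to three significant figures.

L_max ≈ 17.6 m

I = πd⁴/64 = π×165⁴/64 = 3.638×10^7 mm⁴
I = 3.638×10^-5 m⁴
At the buckling limit P_cr = P = 2.810×10^5 N
From P_cr = π²EI/(K·L)²:  L = (1/K)·√(π²EI/P_cr) = (1/0.7)·√(π²×1.19×10^11×3.638×10^-5/2.810×10^5)
L = 17.6 m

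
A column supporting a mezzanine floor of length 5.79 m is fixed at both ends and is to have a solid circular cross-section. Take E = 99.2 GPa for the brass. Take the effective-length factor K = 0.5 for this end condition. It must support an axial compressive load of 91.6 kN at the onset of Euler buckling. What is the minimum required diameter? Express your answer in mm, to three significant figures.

d ≈ 63.2 mm

L_e = K·L = 0.5 × 5.79 = 2.895 m
Required I = P_cr·L_e²/(π²E) = 9.160×10^4 × 2.895² / (π² × 9.92×10^10) = 7.841×10^-7 m⁴
I_req = 7.841×10^5 mm⁴
Solid circle: I = πd⁴/64  ⇒  d = (64I/π)^(1/4) = (64×7.841×10^5/π)^(1/4) = 63.2 mm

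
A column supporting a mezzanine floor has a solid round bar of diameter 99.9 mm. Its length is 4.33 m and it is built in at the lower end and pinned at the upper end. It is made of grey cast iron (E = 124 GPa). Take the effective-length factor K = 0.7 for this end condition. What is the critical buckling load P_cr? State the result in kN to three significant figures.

P_cr ≈ 651 kN

I = πd⁴/64 = π×99.9⁴/64 = 4.889×10^6 mm⁴
I = 4.889×10^6 mm⁴ = 4.889×10^-6 m⁴
Effective length L_e = K·L = 0.7 × 4.33 = 3.031 m
P_cr = π²EI / L_e² = π² × 124×10⁹ × 4.889×10^-6 / 3.031² = 6.513×10^5 N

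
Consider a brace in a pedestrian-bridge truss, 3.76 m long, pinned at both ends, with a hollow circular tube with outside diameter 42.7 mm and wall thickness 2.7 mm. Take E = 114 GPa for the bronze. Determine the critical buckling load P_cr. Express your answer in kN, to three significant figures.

Inner diameter d_i = 42.7 − 2×2.7 = 37.30 mm
I = π(d_o⁴ − d_i⁴)/64 = π(42.7⁴ − 37.30⁴)/64 = 6.817×10^4 mm⁴
I = 6.817×10^4 mm⁴ = 6.817×10^-8 m⁴
Effective length L_e = K·L = 1 × 3.76 = 3.760 m
P_cr = π²EI / L_e² = π² × 114×10⁹ × 6.817×10^-8 / 3.760² = 5.425×10^3 N

P_cr ≈ 5.43 kN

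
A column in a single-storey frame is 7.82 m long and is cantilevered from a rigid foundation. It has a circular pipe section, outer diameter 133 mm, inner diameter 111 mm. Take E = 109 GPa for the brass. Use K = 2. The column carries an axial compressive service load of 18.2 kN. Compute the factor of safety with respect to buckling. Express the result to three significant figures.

n ≈ 1.91

d_o = 133 mm, d_i = 111 mm
I = π(d_o⁴ − d_i⁴)/64 = π(133⁴ − 111.0⁴)/64 = 7.908×10^6 mm⁴
I = 7.908×10^6 mm⁴ = 7.908×10^-6 m⁴
Effective length L_e = K·L = 2 × 7.82 = 15.64 m
P_cr = π²EI / L_e² = π² × 109×10⁹ × 7.908×10^-6 / 15.64² = 3.478×10^4 N
Factor of safety n = P_cr / P = 34.778 / 18.2 = 1.91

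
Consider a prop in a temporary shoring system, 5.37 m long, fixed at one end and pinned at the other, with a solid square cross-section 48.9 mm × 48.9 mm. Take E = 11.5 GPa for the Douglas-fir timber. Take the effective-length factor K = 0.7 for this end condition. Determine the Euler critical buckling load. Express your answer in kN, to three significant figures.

P_cr ≈ 3.83 kN

I = a⁴/12 = 48.9⁴/12 = 4.765×10^5 mm⁴
I = 4.765×10^5 mm⁴ = 4.765×10^-7 m⁴
Effective length L_e = K·L = 0.7 × 5.37 = 3.759 m
P_cr = π²EI / L_e² = π² × 11.5×10⁹ × 4.765×10^-7 / 3.759² = 3.827×10^3 N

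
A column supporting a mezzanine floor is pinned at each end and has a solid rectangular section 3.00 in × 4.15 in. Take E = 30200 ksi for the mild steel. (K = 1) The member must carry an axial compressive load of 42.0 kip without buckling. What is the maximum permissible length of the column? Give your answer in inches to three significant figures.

L_max ≈ 257 in

Buckling occurs about the weak axis: I_min = h·b³/12 with b = 3.00 in (the shorter side).
I_min = 4.15×3.00³/12 = 9.338 in⁴
At the buckling limit P_cr = P = 4.200×10^4 lb
From P_cr = π²EI/(K·L)²:  L = (1/K)·√(π²EI/P_cr) = (1/1)·√(π²×3.02×10^7×9.338/4.200×10^4)
L = 257 in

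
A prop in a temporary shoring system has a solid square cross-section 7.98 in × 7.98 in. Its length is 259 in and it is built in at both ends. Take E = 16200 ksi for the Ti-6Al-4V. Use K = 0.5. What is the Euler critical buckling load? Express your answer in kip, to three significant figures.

P_cr ≈ 3220 kip

I = a⁴/12 = 7.98⁴/12 = 337.9 in⁴
Effective length L_e = K·L = 0.5 × 259 = 129.5 in
P_cr = π²EI / L_e² = π² × 16200×10³ × 337.9 / 129.5² = 3.222×10^6 lb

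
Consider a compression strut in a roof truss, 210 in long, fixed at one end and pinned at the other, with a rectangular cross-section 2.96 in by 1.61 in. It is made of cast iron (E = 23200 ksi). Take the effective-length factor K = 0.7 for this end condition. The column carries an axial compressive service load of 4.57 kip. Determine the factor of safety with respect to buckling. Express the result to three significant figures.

Buckling occurs about the weak axis: I_min = h·b³/12 with b = 1.61 in (the shorter side).
I_min = 2.96×1.61³/12 = 1.029 in⁴
Effective length L_e = K·L = 0.7 × 210 = 147.0 in
P_cr = π²EI / L_e² = π² × 23200×10³ × 1.029 / 147.0² = 1.091×10^4 lb
Factor of safety n = P_cr / P = 10.908 / 4.57 = 2.39

n ≈ 2.39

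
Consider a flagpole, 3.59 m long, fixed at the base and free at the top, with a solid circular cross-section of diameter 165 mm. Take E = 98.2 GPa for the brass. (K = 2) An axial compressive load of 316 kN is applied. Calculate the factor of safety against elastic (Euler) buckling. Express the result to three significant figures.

n ≈ 2.16

I = πd⁴/64 = π×165⁴/64 = 3.638×10^7 mm⁴
I = 3.638×10^7 mm⁴ = 3.638×10^-5 m⁴
Effective length L_e = K·L = 2 × 3.59 = 7.180 m
P_cr = π²EI / L_e² = π² × 98.2×10⁹ × 3.638×10^-5 / 7.180² = 6.840×10^5 N
Factor of safety n = P_cr / P = 684.02 / 316 = 2.16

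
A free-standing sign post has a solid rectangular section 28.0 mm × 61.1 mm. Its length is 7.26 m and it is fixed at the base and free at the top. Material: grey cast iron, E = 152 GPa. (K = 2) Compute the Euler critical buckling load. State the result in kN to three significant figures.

P_cr ≈ 0.795 kN

Buckling occurs about the weak axis: I_min = h·b³/12 with b = 28.0 mm (the shorter side).
I_min = 61.1×28.0³/12 = 1.118×10^5 mm⁴
I = 1.118×10^5 mm⁴ = 1.118×10^-7 m⁴
Effective length L_e = K·L = 2 × 7.26 = 14.52 m
P_cr = π²EI / L_e² = π² × 152×10⁹ × 1.118×10^-7 / 14.52² = 795.3 N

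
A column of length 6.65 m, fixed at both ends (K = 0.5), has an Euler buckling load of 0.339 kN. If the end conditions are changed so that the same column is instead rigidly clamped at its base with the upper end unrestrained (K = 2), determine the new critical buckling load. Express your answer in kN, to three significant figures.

P_cr ∝ 1/K², so P_cr,new = P_cr,old × (K_old/K_new)² = 0.339 × (0.5/2)²
= 0.339 × 0.06250 = 0.0212 kN

P_cr ≈ 0.0212 kN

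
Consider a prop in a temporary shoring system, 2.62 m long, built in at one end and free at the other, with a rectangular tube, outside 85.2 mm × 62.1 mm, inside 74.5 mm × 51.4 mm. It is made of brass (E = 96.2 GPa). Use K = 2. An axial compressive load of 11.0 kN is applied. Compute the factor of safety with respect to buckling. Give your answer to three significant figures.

n ≈ 2.69

Weak-axis I_min = (h_o·b_o³ − h_i·b_i³)/12 with b_o = 62.1, b_i = 51.40 mm (shorter outer/inner sides).
I_min = (85.2×62.1³ − 74.50×51.40³)/12 = 8.573×10^5 mm⁴
I = 8.573×10^5 mm⁴ = 8.573×10^-7 m⁴
Effective length L_e = K·L = 2 × 2.62 = 5.240 m
P_cr = π²EI / L_e² = π² × 96.2×10⁹ × 8.573×10^-7 / 5.240² = 2.964×10^4 N
Factor of safety n = P_cr / P = 29.643 / 11.0 = 2.69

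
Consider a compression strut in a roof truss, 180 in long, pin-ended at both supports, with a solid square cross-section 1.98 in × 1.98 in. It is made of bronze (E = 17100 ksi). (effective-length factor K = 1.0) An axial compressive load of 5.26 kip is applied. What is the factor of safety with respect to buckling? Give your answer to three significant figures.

I = a⁴/12 = 1.98⁴/12 = 1.281 in⁴
Effective length L_e = K·L = 1 × 180 = 180.0 in
P_cr = π²EI / L_e² = π² × 17100×10³ × 1.281 / 180.0² = 6.672×10^3 lb
Factor of safety n = P_cr / P = 6.6716 / 5.26 = 1.27

n ≈ 1.27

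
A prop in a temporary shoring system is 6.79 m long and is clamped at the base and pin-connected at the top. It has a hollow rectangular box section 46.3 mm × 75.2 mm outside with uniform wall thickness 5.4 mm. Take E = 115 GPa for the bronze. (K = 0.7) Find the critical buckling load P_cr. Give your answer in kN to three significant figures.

P_cr ≈ 19.2 kN

Inner dimensions: h_i = 75.2 − 2×5.4 = 64.40 mm, b_i = 46.3 − 2×5.4 = 35.50 mm
Weak-axis I_min = (h_o·b_o³ − h_i·b_i³)/12 with b_o = 46.3, b_i = 35.50 mm (shorter outer/inner sides).
I_min = (75.2×46.3³ − 64.40×35.50³)/12 = 3.819×10^5 mm⁴
I = 3.819×10^5 mm⁴ = 3.819×10^-7 m⁴
Effective length L_e = K·L = 0.7 × 6.79 = 4.753 m
P_cr = π²EI / L_e² = π² × 115×10⁹ × 3.819×10^-7 / 4.753² = 1.919×10^4 N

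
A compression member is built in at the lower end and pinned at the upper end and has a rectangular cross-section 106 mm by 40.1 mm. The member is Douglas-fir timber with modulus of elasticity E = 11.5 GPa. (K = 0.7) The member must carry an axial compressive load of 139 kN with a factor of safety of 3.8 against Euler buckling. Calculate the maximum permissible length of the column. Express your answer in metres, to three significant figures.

L_max ≈ 0.500 m

Buckling occurs about the weak axis: I_min = h·b³/12 with b = 40.1 mm (the shorter side).
I_min = 106×40.1³/12 = 5.696×10^5 mm⁴
I = 5.696×10^-7 m⁴
Required critical load P_cr = n·P = 3.8 × 139 = 528.2 kN = 5.282×10^5 N
From P_cr = π²EI/(K·L)²:  L = (1/K)·√(π²EI/P_cr) = (1/0.7)·√(π²×1.15×10^10×5.696×10^-7/5.282×10^5)
L = 0.500 m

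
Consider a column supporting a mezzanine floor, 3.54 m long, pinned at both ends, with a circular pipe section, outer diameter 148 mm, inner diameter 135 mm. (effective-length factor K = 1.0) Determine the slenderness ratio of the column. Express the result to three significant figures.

d_o = 148 mm, d_i = 135 mm
I = π(d_o⁴ − d_i⁴)/64 = π(148⁴ − 135.0⁴)/64 = 7.247×10^6 mm⁴
A = 2.889×10^3 mm²;  r_min = √(I/A) = √(7.247×10^6/2.889×10^3) = 50.08 mm
L_e = K·L = 1 × 3.54 m = 3.540 m = 3540.0 mm
λ = L_e / r_min = 3540.0 / 50.08 = 70.7

λ ≈ 70.7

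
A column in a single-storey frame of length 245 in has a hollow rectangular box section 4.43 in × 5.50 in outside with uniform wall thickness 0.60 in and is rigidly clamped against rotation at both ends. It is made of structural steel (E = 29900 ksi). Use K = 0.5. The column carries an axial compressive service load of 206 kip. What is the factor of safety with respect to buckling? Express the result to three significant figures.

Inner dimensions: h_i = 5.50 − 2×0.60 = 4.300 in, b_i = 4.43 − 2×0.60 = 3.230 in
Weak-axis I_min = (h_o·b_o³ − h_i·b_i³)/12 with b_o = 4.43, b_i = 3.230 in (shorter outer/inner sides).
I_min = (5.50×4.43³ − 4.300×3.230³)/12 = 27.77 in⁴
Effective length L_e = K·L = 0.5 × 245 = 122.5 in
P_cr = π²EI / L_e² = π² × 29900×10³ × 27.77 / 122.5² = 5.461×10^5 lb
Factor of safety n = P_cr / P = 546.13 / 206 = 2.65

n ≈ 2.65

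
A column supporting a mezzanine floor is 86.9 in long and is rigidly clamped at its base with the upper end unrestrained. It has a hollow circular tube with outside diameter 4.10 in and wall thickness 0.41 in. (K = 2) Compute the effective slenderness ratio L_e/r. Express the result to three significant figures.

λ ≈ 132

Inner diameter d_i = 4.10 − 2×0.41 = 3.280 in
I = π(d_o⁴ − d_i⁴)/64 = π(4.10⁴ − 3.280⁴)/64 = 8.189 in⁴
A = 4.753 in²;  r_min = √(I/A) = √(8.189/4.753) = 1.313 in
L_e = K·L = 2 × 86.9 = 173.8 in
λ = L_e / r_min = 173.80 / 1.313 = 132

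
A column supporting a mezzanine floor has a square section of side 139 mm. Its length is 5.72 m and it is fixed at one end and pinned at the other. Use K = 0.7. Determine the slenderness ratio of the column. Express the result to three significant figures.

λ ≈ 99.8

I = a⁴/12 = 139⁴/12 = 3.111×10^7 mm⁴
A = 1.932×10^4 mm²;  r_min = √(I/A) = √(3.111×10^7/1.932×10^4) = 40.13 mm
L_e = K·L = 0.7 × 5.72 m = 4.004 m = 4004.0 mm
λ = L_e / r_min = 4004.0 / 40.13 = 99.8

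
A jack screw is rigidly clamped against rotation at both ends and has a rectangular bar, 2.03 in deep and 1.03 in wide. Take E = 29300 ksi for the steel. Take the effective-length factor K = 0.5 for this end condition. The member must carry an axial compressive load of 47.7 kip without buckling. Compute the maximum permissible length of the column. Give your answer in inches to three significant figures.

Buckling occurs about the weak axis: I_min = h·b³/12 with b = 1.03 in (the shorter side).
I_min = 2.03×1.03³/12 = 0.1849 in⁴
At the buckling limit P_cr = P = 4.770×10^4 lb
From P_cr = π²EI/(K·L)²:  L = (1/K)·√(π²EI/P_cr) = (1/0.5)·√(π²×2.93×10^7×0.1849/4.770×10^4)
L = 67.0 in

L_max ≈ 67.0 in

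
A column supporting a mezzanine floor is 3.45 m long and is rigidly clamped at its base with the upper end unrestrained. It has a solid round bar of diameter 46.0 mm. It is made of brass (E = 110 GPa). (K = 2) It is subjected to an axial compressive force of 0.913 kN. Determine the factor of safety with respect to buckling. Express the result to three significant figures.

I = πd⁴/64 = π×46.0⁴/64 = 2.198×10^5 mm⁴
I = 2.198×10^5 mm⁴ = 2.198×10^-7 m⁴
Effective length L_e = K·L = 2 × 3.45 = 6.900 m
P_cr = π²EI / L_e² = π² × 110×10⁹ × 2.198×10^-7 / 6.900² = 5.012×10^3 N
Factor of safety n = P_cr / P = 5.0118 / 0.913 = 5.49

n ≈ 5.49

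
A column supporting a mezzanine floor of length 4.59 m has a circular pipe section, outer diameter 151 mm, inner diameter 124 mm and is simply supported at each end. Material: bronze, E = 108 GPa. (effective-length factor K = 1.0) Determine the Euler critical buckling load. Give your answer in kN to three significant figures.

P_cr ≈ 704 kN

d_o = 151 mm, d_i = 124 mm
I = π(d_o⁴ − d_i⁴)/64 = π(151⁴ − 124.0⁴)/64 = 1.391×10^7 mm⁴
I = 1.391×10^7 mm⁴ = 1.391×10^-5 m⁴
Effective length L_e = K·L = 1 × 4.59 = 4.590 m
P_cr = π²EI / L_e² = π² × 108×10⁹ × 1.391×10^-5 / 4.590² = 7.040×10^5 N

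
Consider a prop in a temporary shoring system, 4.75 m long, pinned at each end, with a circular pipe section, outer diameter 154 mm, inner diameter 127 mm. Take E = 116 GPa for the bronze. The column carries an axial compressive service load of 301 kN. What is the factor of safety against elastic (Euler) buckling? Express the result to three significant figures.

d_o = 154 mm, d_i = 127 mm
I = π(d_o⁴ − d_i⁴)/64 = π(154⁴ − 127.0⁴)/64 = 1.484×10^7 mm⁴
I = 1.484×10^7 mm⁴ = 1.484×10^-5 m⁴
Effective length L_e = K·L = 1 × 4.75 = 4.750 m
P_cr = π²EI / L_e² = π² × 116×10⁹ × 1.484×10^-5 / 4.750² = 7.530×10^5 N
Factor of safety n = P_cr / P = 752.98 / 301 = 2.50

n ≈ 2.50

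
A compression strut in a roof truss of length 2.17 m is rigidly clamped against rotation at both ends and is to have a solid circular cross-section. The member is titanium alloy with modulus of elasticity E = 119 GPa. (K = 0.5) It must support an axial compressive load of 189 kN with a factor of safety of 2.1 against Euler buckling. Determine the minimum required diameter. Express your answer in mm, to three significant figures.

Required P_cr = n·P = 2.1 × 189 = 396.9 kN
L_e = K·L = 0.5 × 2.17 = 1.085 m
Required I = P_cr·L_e²/(π²E) = 3.969×10^5 × 1.085² / (π² × 1.19×10^11) = 3.978×10^-7 m⁴
I_req = 3.978×10^5 mm⁴
Solid circle: I = πd⁴/64  ⇒  d = (64I/π)^(1/4) = (64×3.978×10^5/π)^(1/4) = 53.4 mm

d ≈ 53.4 mm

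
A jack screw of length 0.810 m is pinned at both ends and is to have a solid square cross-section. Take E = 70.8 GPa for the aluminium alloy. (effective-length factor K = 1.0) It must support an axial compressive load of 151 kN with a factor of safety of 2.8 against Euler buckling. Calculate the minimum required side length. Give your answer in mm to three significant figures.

Required P_cr = n·P = 2.8 × 151 = 422.8 kN
L_e = K·L = 1 × 0.810 = 0.8100 m
Required I = P_cr·L_e²/(π²E) = 4.228×10^5 × 0.8100² / (π² × 7.08×10^10) = 3.970×10^-7 m⁴
I_req = 3.970×10^5 mm⁴
Solid square: I = a⁴/12  ⇒  a = (12I)^(1/4) = (12×3.970×10^5)^(1/4) = 46.7 mm

a ≈ 46.7 mm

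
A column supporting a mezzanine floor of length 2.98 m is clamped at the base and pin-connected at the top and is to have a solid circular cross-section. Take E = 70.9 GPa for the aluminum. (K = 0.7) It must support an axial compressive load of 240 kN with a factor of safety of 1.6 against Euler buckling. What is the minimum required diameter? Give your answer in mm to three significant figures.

d ≈ 83.5 mm

Required P_cr = n·P = 1.6 × 240 = 384.0 kN
L_e = K·L = 0.7 × 2.98 = 2.086 m
Required I = P_cr·L_e²/(π²E) = 3.840×10^5 × 2.086² / (π² × 7.09×10^10) = 2.388×10^-6 m⁴
I_req = 2.388×10^6 mm⁴
Solid circle: I = πd⁴/64  ⇒  d = (64I/π)^(1/4) = (64×2.388×10^6/π)^(1/4) = 83.5 mm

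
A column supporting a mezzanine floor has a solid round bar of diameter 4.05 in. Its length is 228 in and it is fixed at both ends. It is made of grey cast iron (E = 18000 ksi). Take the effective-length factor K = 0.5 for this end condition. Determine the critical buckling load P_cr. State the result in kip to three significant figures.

I = πd⁴/64 = π×4.05⁴/64 = 13.21 in⁴
Effective length L_e = K·L = 0.5 × 228 = 114.0 in
P_cr = π²EI / L_e² = π² × 18000×10³ × 13.21 / 114.0² = 1.805×10^5 lb

P_cr ≈ 181 kip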